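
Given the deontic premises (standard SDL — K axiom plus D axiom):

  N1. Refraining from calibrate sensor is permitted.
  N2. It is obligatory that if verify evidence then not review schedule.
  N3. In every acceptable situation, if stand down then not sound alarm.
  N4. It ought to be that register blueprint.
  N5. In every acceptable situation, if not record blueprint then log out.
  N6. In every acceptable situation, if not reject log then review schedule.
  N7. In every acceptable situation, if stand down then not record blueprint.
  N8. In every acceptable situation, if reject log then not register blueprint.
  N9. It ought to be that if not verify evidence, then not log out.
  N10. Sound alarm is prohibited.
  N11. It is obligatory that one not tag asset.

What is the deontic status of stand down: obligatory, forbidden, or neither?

Premise 4 gives O(register_blueprint).
Premise 8 is O(reject_log → ¬register_blueprint); contrapositively O(register_blueprint → ¬reject_log). Since O(register_blueprint) holds, K gives O(¬reject_log).
Applying K to premise 6 (O(¬reject_log → review_schedule)) and O(¬reject_log) yields O(review_schedule).
Premise 2 is O(verify_evidence → ¬review_schedule); contrapositively O(review_schedule → ¬verify_evidence). Since O(review_schedule) holds, K gives O(¬verify_evidence).
With premise 9, O(¬verify_evidence → ¬log_out), the K-axiom yields O(¬log_out).
The contrapositive of premise 5 (O(¬record_blueprint → log_out)) is O(¬log_out → record_blueprint), and O(¬log_out) is already established, so O(record_blueprint).
The contrapositive of premise 7 (O(stand_down → ¬record_blueprint)) is O(record_blueprint → ¬stand_down), and O(record_blueprint) is already established, so O(¬stand_down).
Premises 1, 3, 10, 11 do not contribute to this derivation.
Thus O(¬stand_down), which is F(stand_down): stand_down is forbidden.

Forbidden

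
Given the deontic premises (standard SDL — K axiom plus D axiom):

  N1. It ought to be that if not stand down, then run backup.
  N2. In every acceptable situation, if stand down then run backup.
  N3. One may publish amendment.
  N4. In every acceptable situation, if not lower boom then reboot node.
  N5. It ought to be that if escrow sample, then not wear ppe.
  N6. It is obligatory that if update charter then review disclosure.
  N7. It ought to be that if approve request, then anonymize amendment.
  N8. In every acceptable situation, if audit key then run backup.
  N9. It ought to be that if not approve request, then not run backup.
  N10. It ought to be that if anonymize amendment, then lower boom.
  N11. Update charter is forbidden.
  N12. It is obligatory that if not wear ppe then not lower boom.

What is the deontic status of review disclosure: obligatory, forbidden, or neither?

Neither

Premise 6 is O(update_charter → review_disclosure), but O(update_charter) is not derivable from the premises, so it does not yield O(review_disclosure).
No premise or chain of K-axiom applications forces O(review_disclosure), and none forces O(¬review_disclosure). So review_disclosure is neither obligatory nor forbidden under these norms.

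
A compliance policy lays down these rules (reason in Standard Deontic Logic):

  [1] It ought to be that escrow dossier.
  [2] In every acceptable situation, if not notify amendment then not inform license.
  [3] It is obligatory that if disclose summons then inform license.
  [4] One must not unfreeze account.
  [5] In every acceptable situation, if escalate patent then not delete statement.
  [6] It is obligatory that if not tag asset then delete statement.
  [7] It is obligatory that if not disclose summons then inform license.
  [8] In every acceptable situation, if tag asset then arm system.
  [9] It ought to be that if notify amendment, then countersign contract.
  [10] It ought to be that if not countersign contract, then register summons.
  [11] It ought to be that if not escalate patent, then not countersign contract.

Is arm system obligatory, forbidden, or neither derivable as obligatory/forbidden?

Premises 3 and 7 are O(disclose_summons → inform_license) and O(¬disclose_summons → inform_license); every ideal world satisfies disclose_summons or ¬disclose_summons, so in either case inform_license holds — hence O(inform_license).
The contrapositive of premise 2 (O(¬notify_amendment → ¬inform_license)) is O(inform_license → notify_amendment), and O(inform_license) is already established, so O(notify_amendment).
From O(notify_amendment) and premise 9, O(notify_amendment → countersign_contract), we obtain O(countersign_contract).
The contrapositive of premise 11 (O(¬escalate_patent → ¬countersign_contract)) is O(countersign_contract → escalate_patent), and O(countersign_contract) is already established, so O(escalate_patent).
Premise 5 is O(escalate_patent → ¬delete_statement); since O(escalate_patent), deontic closure gives O(¬delete_statement).
Premise 6 is O(¬tag_asset → delete_statement); contrapositively O(¬delete_statement → tag_asset). Since O(¬delete_statement) holds, K gives O(tag_asset).
From O(tag_asset) and premise 8, O(tag_asset → arm_system), we obtain O(arm_system).
Premises 1, 4, 10 do not contribute to this derivation.
Hence arm_system is obligatory.

Obligatory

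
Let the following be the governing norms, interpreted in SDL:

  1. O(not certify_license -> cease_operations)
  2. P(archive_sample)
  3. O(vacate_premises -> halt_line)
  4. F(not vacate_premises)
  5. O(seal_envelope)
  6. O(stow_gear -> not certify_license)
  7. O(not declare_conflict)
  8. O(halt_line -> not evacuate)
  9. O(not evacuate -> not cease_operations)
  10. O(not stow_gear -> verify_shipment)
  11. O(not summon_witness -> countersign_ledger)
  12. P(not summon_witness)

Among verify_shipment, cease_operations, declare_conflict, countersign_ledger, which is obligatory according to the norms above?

verify_shipment

Premise 4, F(not vacate_premises), is equivalent to O(vacate_premises).
Applying K to premise 3 (O(vacate_premises -> halt_line)) and O(vacate_premises) yields O(halt_line).
With premise 8, O(halt_line -> not evacuate), the K-axiom yields O(not evacuate).
From O(not evacuate) and premise 9, O(not evacuate -> not cease_operations), we obtain O(not cease_operations).
Premise 1, O(not certify_license -> cease_operations), contraposes to O(not cease_operations -> certify_license); with O(not cease_operations) we get O(certify_license).
Premise 6, O(stow_gear -> not certify_license), contraposes to O(certify_license -> not stow_gear); with O(certify_license) we get O(not stow_gear).
With premise 10, O(not stow_gear -> verify_shipment), the K-axiom yields O(verify_shipment).
So O(verify_shipment) holds — verify_shipment is obligatory. None of the other listed options is made obligatory by any chain of premises.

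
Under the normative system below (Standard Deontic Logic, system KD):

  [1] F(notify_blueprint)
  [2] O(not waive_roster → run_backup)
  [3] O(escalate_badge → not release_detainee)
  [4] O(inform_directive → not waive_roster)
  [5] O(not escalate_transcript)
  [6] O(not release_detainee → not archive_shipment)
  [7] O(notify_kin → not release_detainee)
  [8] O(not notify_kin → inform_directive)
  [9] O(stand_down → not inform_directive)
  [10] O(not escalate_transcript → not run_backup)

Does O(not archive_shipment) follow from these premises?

Yes

From premise 5 we have O(not escalate_transcript).
Applying K to premise 10 (O(not escalate_transcript → not run_backup)) and O(not escalate_transcript) yields O(not run_backup).
Premise 2, O(not waive_roster → run_backup), contraposes to O(not run_backup → waive_roster); with O(not run_backup) we get O(waive_roster).
Premise 4, O(inform_directive → not waive_roster), contraposes to O(waive_roster → not inform_directive); with O(waive_roster) we get O(not inform_directive).
Premise 8, O(not notify_kin → inform_directive), contraposes to O(not inform_directive → notify_kin); with O(not inform_directive) we get O(notify_kin).
From O(notify_kin) and premise 7, O(notify_kin → not release_detainee), we obtain O(not release_detainee).
Premise 6 is O(not release_detainee → not archive_shipment); since O(not release_detainee), deontic closure gives O(not archive_shipment).
Premises 1, 3, 9 do not contribute to this derivation.
So O(not archive_shipment) follows.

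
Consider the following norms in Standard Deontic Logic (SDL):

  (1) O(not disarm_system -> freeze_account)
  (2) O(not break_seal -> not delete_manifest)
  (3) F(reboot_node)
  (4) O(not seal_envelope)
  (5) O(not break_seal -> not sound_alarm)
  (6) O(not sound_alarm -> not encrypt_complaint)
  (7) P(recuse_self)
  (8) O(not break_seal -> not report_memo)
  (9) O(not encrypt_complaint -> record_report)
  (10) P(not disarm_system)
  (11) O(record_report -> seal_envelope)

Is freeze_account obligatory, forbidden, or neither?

Neither

Premise 1 is O(not disarm_system -> freeze_account), but O(not disarm_system) is not derivable from the premises (the permission P(not disarm_system) asserts only not O(disarm_system), not O(not disarm_system)), so it does not yield O(freeze_account).
No premise or chain of K-axiom applications forces O(freeze_account), and none forces O(not freeze_account). So freeze_account is neither obligatory nor forbidden under these norms.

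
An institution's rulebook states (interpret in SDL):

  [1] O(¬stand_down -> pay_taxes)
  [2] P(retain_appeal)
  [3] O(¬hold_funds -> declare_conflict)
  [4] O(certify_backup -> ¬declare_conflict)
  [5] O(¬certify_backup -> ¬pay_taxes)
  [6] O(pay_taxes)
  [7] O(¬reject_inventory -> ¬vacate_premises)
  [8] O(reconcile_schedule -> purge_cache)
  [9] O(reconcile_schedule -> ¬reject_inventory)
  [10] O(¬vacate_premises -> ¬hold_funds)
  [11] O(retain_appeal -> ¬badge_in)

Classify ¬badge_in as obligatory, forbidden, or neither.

Premise 11 is O(retain_appeal -> ¬badge_in), but O(retain_appeal) is not derivable from the premises (the permission P(retain_appeal) asserts only ¬O(¬retain_appeal), not O(retain_appeal)), so it does not yield O(¬badge_in).
No premise or chain of K-axiom applications forces O(¬badge_in), and none forces O(badge_in). So ¬badge_in is neither obligatory nor forbidden under these norms.

Neither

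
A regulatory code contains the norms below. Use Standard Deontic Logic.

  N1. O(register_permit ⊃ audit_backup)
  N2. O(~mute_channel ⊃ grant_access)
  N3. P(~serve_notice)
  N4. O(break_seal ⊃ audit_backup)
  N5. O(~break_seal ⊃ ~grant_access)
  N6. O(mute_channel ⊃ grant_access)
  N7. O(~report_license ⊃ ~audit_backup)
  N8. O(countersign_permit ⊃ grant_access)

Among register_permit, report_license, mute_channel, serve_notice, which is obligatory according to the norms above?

By case analysis on ~mute_channel: premise 2 gives O(~mute_channel ⊃ grant_access) and premise 6 gives O(mute_channel ⊃ grant_access), so O(grant_access) either way.
Premise 5 is O(~break_seal ⊃ ~grant_access); contrapositively O(grant_access ⊃ break_seal). Since O(grant_access) holds, K gives O(break_seal).
Premise 4 is O(break_seal ⊃ audit_backup); since O(break_seal), deontic closure gives O(audit_backup).
The contrapositive of premise 7 (O(~report_license ⊃ ~audit_backup)) is O(audit_backup ⊃ report_license), and O(audit_backup) is already established, so O(report_license).
So O(report_license) holds — report_license is obligatory. None of the other listed options is made obligatory by any chain of premises.

report_license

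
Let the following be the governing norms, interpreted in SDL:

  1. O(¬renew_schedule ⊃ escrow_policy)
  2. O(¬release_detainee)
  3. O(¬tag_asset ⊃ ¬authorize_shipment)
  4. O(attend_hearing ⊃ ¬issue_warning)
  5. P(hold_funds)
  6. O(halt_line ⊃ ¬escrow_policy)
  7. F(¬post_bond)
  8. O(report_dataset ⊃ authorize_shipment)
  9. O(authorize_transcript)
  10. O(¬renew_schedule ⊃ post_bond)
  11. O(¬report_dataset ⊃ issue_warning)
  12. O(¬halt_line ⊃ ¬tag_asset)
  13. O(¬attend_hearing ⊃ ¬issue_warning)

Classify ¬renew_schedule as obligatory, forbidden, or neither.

Forbidden

By case analysis on attend_hearing: premise 4 gives O(attend_hearing ⊃ ¬issue_warning) and premise 13 gives O(¬attend_hearing ⊃ ¬issue_warning), so O(¬issue_warning) either way.
Premise 11 is O(¬report_dataset ⊃ issue_warning); contrapositively O(¬issue_warning ⊃ report_dataset). Since O(¬issue_warning) holds, K gives O(report_dataset).
Applying K to premise 8 (O(report_dataset ⊃ authorize_shipment)) and O(report_dataset) yields O(authorize_shipment).
The contrapositive of premise 3 (O(¬tag_asset ⊃ ¬authorize_shipment)) is O(authorize_shipment ⊃ tag_asset), and O(authorize_shipment) is already established, so O(tag_asset).
The contrapositive of premise 12 (O(¬halt_line ⊃ ¬tag_asset)) is O(tag_asset ⊃ halt_line), and O(tag_asset) is already established, so O(halt_line).
From O(halt_line) and premise 6, O(halt_line ⊃ ¬escrow_policy), we obtain O(¬escrow_policy).
Premise 1, O(¬renew_schedule ⊃ escrow_policy), contraposes to O(¬escrow_policy ⊃ renew_schedule); with O(¬escrow_policy) we get O(renew_schedule).
Premises 2, 5, 7, 9, 10 do not contribute to this derivation.
Thus O(renew_schedule), which is F(¬renew_schedule): ¬renew_schedule is forbidden.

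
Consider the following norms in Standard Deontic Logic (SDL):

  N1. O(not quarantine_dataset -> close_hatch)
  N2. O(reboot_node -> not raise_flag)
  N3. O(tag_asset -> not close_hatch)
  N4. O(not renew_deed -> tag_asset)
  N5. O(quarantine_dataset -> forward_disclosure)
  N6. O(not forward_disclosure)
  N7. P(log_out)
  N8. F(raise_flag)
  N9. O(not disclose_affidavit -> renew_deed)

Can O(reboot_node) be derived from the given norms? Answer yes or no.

No

Premise 2 is O(reboot_node -> not raise_flag); even if O(not raise_flag) held, inferring O(reboot_node) would be affirming the consequent — invalid.
No other premise forces O(reboot_node). An ideal world satisfying every premise can still have reboot_node false, so O(reboot_node) is not derivable.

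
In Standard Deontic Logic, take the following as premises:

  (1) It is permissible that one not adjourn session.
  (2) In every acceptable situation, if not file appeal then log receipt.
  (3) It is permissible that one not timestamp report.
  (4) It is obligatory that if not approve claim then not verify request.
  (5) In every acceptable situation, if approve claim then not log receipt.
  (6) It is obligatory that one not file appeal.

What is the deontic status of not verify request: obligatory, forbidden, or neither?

Obligatory

From premise 6 we have O(¬file_appeal).
Premise 2 is O(¬file_appeal → log_receipt); since O(¬file_appeal), deontic closure gives O(log_receipt).
The contrapositive of premise 5 (O(approve_claim → ¬log_receipt)) is O(log_receipt → ¬approve_claim), and O(log_receipt) is already established, so O(¬approve_claim).
From O(¬approve_claim) and premise 4, O(¬approve_claim → ¬verify_request), we obtain O(¬verify_request).
Premises 1, 3 do not contribute to this derivation.
Hence ¬verify_request is obligatory.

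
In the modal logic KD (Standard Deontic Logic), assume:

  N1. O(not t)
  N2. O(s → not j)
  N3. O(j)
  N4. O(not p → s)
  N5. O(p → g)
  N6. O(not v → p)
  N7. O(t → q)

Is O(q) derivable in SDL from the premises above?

No

Premise 7 is O(t → q), but O(t) is not derivable from the premises, so it does not yield O(q).
No other premise forces O(q). An ideal world satisfying every premise can still have q false, so O(q) is not derivable.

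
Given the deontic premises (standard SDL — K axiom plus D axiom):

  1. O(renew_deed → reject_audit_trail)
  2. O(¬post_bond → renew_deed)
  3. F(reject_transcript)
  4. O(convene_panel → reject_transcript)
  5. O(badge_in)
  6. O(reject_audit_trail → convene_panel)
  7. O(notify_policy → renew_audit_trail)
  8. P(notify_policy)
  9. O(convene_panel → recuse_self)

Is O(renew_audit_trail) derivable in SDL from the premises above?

No

Premise 7 is O(notify_policy → renew_audit_trail), but O(notify_policy) is not derivable from the premises (the permission P(notify_policy) asserts only ¬O(¬notify_policy), not O(notify_policy)), so it does not yield O(renew_audit_trail).
No other premise forces O(renew_audit_trail). An ideal world satisfying every premise can still have renew_audit_trail false, so O(renew_audit_trail) is not derivable.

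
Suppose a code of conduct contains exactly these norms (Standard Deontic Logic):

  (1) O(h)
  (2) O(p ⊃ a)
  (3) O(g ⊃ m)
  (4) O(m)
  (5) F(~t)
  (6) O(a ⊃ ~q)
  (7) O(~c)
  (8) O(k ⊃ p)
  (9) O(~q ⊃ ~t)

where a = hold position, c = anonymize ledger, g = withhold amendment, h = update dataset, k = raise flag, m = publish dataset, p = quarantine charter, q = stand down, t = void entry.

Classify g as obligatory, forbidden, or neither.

Neither

Premise 3 is O(g ⊃ m); even if O(m) held, inferring O(g) would be affirming the consequent — invalid.
No premise or chain of K-axiom applications forces O(g), and none forces O(~g). So g is neither obligatory nor forbidden under these norms.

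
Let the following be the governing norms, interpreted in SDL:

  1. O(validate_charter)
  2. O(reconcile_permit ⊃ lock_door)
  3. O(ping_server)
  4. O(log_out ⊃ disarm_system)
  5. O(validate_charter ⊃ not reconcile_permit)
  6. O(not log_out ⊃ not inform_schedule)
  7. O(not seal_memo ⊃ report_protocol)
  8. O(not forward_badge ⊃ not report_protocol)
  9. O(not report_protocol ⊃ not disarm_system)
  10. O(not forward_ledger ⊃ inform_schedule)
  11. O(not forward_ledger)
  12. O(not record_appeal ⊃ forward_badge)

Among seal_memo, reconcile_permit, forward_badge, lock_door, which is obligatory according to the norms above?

forward_badge

Premise 11 gives O(not forward_ledger).
From O(not forward_ledger) and premise 10, O(not forward_ledger ⊃ inform_schedule), we obtain O(inform_schedule).
Premise 6, O(not log_out ⊃ not inform_schedule), contraposes to O(inform_schedule ⊃ log_out); with O(inform_schedule) we get O(log_out).
Premise 4 is O(log_out ⊃ disarm_system); since O(log_out), deontic closure gives O(disarm_system).
Premise 9 is O(not report_protocol ⊃ not disarm_system); contrapositively O(disarm_system ⊃ report_protocol). Since O(disarm_system) holds, K gives O(report_protocol).
Premise 8 is O(not forward_badge ⊃ not report_protocol); contrapositively O(report_protocol ⊃ forward_badge). Since O(report_protocol) holds, K gives O(forward_badge).
So O(forward_badge) holds — forward_badge is obligatory. None of the other listed options is made obligatory by any chain of premises.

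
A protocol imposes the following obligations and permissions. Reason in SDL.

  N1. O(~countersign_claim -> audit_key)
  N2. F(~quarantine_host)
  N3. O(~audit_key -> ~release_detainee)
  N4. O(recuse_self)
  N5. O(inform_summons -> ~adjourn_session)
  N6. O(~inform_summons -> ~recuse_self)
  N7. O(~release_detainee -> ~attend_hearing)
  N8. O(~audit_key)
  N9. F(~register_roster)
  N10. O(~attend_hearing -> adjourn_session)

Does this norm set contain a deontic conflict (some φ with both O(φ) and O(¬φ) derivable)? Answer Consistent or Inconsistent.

Inconsistent

From premise 4 we have O(recuse_self).
Premise 6 is O(~inform_summons -> ~recuse_self); contrapositively O(recuse_self -> inform_summons). Since O(recuse_self) holds, K gives O(inform_summons).
Premise 5 is O(inform_summons -> ~adjourn_session); since O(inform_summons), deontic closure gives O(~adjourn_session).
The contrapositive of premise 10 (O(~attend_hearing -> adjourn_session)) is O(~adjourn_session -> attend_hearing), and O(~adjourn_session) is already established, so O(attend_hearing).
Premise 7, O(~release_detainee -> ~attend_hearing), contraposes to O(attend_hearing -> release_detainee); with O(attend_hearing) we get O(release_detainee).
The contrapositive of premise 3 (O(~audit_key -> ~release_detainee)) is O(release_detainee -> audit_key), and O(release_detainee) is already established, so O(audit_key).
Yet premise 8 states O(~audit_key).
We now have both O(audit_key) and O(~audit_key) — audit_key is simultaneously obligatory and forbidden, violating the D-axiom.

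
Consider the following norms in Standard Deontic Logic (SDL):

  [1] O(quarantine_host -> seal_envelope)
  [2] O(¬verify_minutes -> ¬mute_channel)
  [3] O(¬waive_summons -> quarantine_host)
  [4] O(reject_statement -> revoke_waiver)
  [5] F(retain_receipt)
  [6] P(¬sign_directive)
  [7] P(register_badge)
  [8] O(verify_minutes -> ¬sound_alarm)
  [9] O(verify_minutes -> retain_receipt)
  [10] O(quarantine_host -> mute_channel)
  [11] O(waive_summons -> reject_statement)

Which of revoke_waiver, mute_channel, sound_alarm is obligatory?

revoke_waiver

F(retain_receipt) at premise 5 means O(¬retain_receipt).
Premise 9, O(verify_minutes -> retain_receipt), contraposes to O(¬retain_receipt -> ¬verify_minutes); with O(¬retain_receipt) we get O(¬verify_minutes).
With premise 2, O(¬verify_minutes -> ¬mute_channel), the K-axiom yields O(¬mute_channel).
Premise 10 is O(quarantine_host -> mute_channel); contrapositively O(¬mute_channel -> ¬quarantine_host). Since O(¬mute_channel) holds, K gives O(¬quarantine_host).
Premise 3 is O(¬waive_summons -> quarantine_host); contrapositively O(¬quarantine_host -> waive_summons). Since O(¬quarantine_host) holds, K gives O(waive_summons).
From O(waive_summons) and premise 11, O(waive_summons -> reject_statement), we obtain O(reject_statement).
From O(reject_statement) and premise 4, O(reject_statement -> revoke_waiver), we obtain O(revoke_waiver).
So O(revoke_waiver) holds — revoke_waiver is obligatory. None of the other listed options is made obligatory by any chain of premises.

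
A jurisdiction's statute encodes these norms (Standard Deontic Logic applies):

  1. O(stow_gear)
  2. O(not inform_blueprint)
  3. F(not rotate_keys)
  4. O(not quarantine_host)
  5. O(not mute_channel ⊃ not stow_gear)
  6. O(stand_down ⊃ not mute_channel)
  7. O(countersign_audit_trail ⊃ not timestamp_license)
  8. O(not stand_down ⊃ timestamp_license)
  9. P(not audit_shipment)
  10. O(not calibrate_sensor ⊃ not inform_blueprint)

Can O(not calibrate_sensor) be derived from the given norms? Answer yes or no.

No

Premise 10 is O(not calibrate_sensor ⊃ not inform_blueprint); even if O(not inform_blueprint) held, inferring O(not calibrate_sensor) would be affirming the consequent — invalid.
No other premise forces O(not calibrate_sensor). An ideal world satisfying every premise can still have not calibrate_sensor false, so O(not calibrate_sensor) is not derivable.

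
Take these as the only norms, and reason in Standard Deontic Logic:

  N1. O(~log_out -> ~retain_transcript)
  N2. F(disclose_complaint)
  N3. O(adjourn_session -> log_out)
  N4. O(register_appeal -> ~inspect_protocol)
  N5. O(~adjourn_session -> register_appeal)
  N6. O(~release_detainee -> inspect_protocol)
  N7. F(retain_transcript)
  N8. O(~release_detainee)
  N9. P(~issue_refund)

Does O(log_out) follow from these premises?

Yes

Premise 8 gives O(~release_detainee).
Premise 6 is O(~release_detainee -> inspect_protocol); since O(~release_detainee), deontic closure gives O(inspect_protocol).
Premise 4, O(register_appeal -> ~inspect_protocol), contraposes to O(inspect_protocol -> ~register_appeal); with O(inspect_protocol) we get O(~register_appeal).
Premise 5 is O(~adjourn_session -> register_appeal); contrapositively O(~register_appeal -> adjourn_session). Since O(~register_appeal) holds, K gives O(adjourn_session).
Applying K to premise 3 (O(adjourn_session -> log_out)) and O(adjourn_session) yields O(log_out).
Premises 1, 2, 7, 9 do not contribute to this derivation.
So O(log_out) follows.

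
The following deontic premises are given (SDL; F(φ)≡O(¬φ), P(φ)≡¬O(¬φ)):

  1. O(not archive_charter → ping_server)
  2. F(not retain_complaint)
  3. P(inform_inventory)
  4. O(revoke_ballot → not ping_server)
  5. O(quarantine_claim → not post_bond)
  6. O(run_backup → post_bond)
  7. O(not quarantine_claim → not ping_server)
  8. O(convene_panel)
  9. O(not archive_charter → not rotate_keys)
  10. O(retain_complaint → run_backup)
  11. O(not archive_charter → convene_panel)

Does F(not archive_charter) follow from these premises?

F(not retain_complaint) at premise 2 means O(retain_complaint).
Premise 10 is O(retain_complaint → run_backup); since O(retain_complaint), deontic closure gives O(run_backup).
From O(run_backup) and premise 6, O(run_backup → post_bond), we obtain O(post_bond).
The contrapositive of premise 5 (O(quarantine_claim → not post_bond)) is O(post_bond → not quarantine_claim), and O(post_bond) is already established, so O(not quarantine_claim).
With premise 7, O(not quarantine_claim → not ping_server), the K-axiom yields O(not ping_server).
The contrapositive of premise 1 (O(not archive_charter → ping_server)) is O(not ping_server → archive_charter), and O(not ping_server) is already established, so O(archive_charter).
Premises 3, 4, 8, 9, 11 do not contribute to this derivation.
So O(archive_charter) holds, i.e. F(not archive_charter). The claim follows.

Yes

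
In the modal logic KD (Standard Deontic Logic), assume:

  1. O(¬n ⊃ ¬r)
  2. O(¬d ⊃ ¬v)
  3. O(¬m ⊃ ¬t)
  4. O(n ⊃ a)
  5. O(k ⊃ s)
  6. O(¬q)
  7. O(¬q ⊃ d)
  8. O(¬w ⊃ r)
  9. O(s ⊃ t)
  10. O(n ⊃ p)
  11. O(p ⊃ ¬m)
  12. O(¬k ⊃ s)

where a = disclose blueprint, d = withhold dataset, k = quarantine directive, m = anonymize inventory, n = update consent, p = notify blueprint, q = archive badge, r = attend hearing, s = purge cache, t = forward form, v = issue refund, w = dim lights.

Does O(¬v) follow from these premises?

No

Premise 2 is O(¬d ⊃ ¬v), but O(¬d) is not derivable from the premises, so it does not yield O(¬v).
No other premise forces O(¬v). An ideal world satisfying every premise can still have ¬v false, so O(¬v) is not derivable.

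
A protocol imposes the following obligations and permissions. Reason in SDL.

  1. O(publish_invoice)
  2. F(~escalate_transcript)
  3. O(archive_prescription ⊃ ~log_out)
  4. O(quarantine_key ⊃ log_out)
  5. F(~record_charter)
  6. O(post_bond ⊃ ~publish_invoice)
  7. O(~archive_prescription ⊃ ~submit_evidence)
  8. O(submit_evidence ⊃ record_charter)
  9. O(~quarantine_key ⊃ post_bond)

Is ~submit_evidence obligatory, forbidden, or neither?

Premise 1 states O(publish_invoice) outright.
Premise 6, O(post_bond ⊃ ~publish_invoice), contraposes to O(publish_invoice ⊃ ~post_bond); with O(publish_invoice) we get O(~post_bond).
Premise 9, O(~quarantine_key ⊃ post_bond), contraposes to O(~post_bond ⊃ quarantine_key); with O(~post_bond) we get O(quarantine_key).
Applying K to premise 4 (O(quarantine_key ⊃ log_out)) and O(quarantine_key) yields O(log_out).
Premise 3, O(archive_prescription ⊃ ~log_out), contraposes to O(log_out ⊃ ~archive_prescription); with O(log_out) we get O(~archive_prescription).
Premise 7 is O(~archive_prescription ⊃ ~submit_evidence); since O(~archive_prescription), deontic closure gives O(~submit_evidence).
Premises 2, 5, 8 do not contribute to this derivation.
Hence ~submit_evidence is obligatory.

Obligatory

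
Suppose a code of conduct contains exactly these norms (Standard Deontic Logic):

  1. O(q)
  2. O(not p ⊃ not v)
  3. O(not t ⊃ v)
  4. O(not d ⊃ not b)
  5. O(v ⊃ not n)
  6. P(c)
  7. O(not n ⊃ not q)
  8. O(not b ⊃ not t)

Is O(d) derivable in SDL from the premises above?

Yes

Premise 1 gives O(q).
Premise 7 is O(not n ⊃ not q); contrapositively O(q ⊃ n). Since O(q) holds, K gives O(n).
The contrapositive of premise 5 (O(v ⊃ not n)) is O(n ⊃ not v), and O(n) is already established, so O(not v).
Premise 3 is O(not t ⊃ v); contrapositively O(not v ⊃ t). Since O(not v) holds, K gives O(t).
Premise 8 is O(not b ⊃ not t); contrapositively O(t ⊃ b). Since O(t) holds, K gives O(b).
Premise 4, O(not d ⊃ not b), contraposes to O(b ⊃ d); with O(b) we get O(d).
Premises 2, 6 do not contribute to this derivation.
So O(d) follows.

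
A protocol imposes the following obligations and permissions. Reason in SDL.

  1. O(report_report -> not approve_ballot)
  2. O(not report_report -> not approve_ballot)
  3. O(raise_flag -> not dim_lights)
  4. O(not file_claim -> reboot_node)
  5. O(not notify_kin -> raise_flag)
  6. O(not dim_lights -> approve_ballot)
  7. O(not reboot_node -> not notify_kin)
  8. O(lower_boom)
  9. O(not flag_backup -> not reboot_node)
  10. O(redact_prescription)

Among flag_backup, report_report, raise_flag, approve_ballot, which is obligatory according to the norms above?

flag_backup

By case analysis on report_report: premise 1 gives O(report_report -> not approve_ballot) and premise 2 gives O(not report_report -> not approve_ballot), so O(not approve_ballot) either way.
Premise 6, O(not dim_lights -> approve_ballot), contraposes to O(not approve_ballot -> dim_lights); with O(not approve_ballot) we get O(dim_lights).
The contrapositive of premise 3 (O(raise_flag -> not dim_lights)) is O(dim_lights -> not raise_flag), and O(dim_lights) is already established, so O(not raise_flag).
The contrapositive of premise 5 (O(not notify_kin -> raise_flag)) is O(not raise_flag -> notify_kin), and O(not raise_flag) is already established, so O(notify_kin).
The contrapositive of premise 7 (O(not reboot_node -> not notify_kin)) is O(notify_kin -> reboot_node), and O(notify_kin) is already established, so O(reboot_node).
Premise 9, O(not flag_backup -> not reboot_node), contraposes to O(reboot_node -> flag_backup); with O(reboot_node) we get O(flag_backup).
So O(flag_backup) holds — flag_backup is obligatory. None of the other listed options is made obligatory by any chain of premises.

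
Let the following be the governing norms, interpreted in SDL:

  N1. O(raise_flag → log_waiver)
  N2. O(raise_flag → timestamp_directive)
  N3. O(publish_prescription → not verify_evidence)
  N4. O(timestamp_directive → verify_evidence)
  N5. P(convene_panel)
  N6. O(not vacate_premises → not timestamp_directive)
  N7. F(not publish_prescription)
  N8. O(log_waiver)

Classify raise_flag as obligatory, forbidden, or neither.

Forbidden

Premise 7 is F(not publish_prescription), i.e. O(publish_prescription).
From O(publish_prescription) and premise 3, O(publish_prescription → not verify_evidence), we obtain O(not verify_evidence).
Premise 4 is O(timestamp_directive → verify_evidence); contrapositively O(not verify_evidence → not timestamp_directive). Since O(not verify_evidence) holds, K gives O(not timestamp_directive).
Premise 2, O(raise_flag → timestamp_directive), contraposes to O(not timestamp_directive → not raise_flag); with O(not timestamp_directive) we get O(not raise_flag).
Premises 1, 5, 6, 8 do not contribute to this derivation.
Thus O(not raise_flag), which is F(raise_flag): raise_flag is forbidden.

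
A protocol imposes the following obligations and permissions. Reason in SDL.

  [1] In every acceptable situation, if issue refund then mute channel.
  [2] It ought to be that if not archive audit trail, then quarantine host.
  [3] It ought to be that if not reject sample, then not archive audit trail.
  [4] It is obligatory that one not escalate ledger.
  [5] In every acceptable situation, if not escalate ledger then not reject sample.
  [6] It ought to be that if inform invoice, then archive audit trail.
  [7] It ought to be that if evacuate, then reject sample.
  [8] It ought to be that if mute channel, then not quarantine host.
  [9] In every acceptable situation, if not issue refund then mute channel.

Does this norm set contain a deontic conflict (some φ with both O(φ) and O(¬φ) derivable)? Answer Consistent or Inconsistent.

Inconsistent

Premises 1 and 9 are O(issue_refund → mute_channel) and O(¬issue_refund → mute_channel); every ideal world satisfies issue_refund or ¬issue_refund, so in either case mute_channel holds — hence O(mute_channel).
Applying K to premise 8 (O(mute_channel → ¬quarantine_host)) and O(mute_channel) yields O(¬quarantine_host).
Premise 2 is O(¬archive_audit_trail → quarantine_host); contrapositively O(¬quarantine_host → archive_audit_trail). Since O(¬quarantine_host) holds, K gives O(archive_audit_trail).
Premise 3, O(¬reject_sample → ¬archive_audit_trail), contraposes to O(archive_audit_trail → reject_sample); with O(archive_audit_trail) we get O(reject_sample).
The contrapositive of premise 5 (O(¬escalate_ledger → ¬reject_sample)) is O(reject_sample → escalate_ledger), and O(reject_sample) is already established, so O(escalate_ledger).
However, premise 4 gives O(¬escalate_ledger).
We now have both O(escalate_ledger) and O(¬escalate_ledger) — escalate_ledger is simultaneously obligatory and forbidden, violating the D-axiom.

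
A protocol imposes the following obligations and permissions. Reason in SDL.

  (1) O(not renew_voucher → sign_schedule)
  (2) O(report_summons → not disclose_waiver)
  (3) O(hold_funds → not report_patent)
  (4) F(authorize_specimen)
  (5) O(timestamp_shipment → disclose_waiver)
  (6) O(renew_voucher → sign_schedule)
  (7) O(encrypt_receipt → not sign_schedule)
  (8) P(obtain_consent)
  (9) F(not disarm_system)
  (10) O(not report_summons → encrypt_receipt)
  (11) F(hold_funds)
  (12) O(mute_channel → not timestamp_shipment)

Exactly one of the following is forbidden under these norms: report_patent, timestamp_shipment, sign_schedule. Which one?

By case analysis on not renew_voucher: premise 1 gives O(not renew_voucher → sign_schedule) and premise 6 gives O(renew_voucher → sign_schedule), so O(sign_schedule) either way.
Premise 7, O(encrypt_receipt → not sign_schedule), contraposes to O(sign_schedule → not encrypt_receipt); with O(sign_schedule) we get O(not encrypt_receipt).
The contrapositive of premise 10 (O(not report_summons → encrypt_receipt)) is O(not encrypt_receipt → report_summons), and O(not encrypt_receipt) is already established, so O(report_summons).
From O(report_summons) and premise 2, O(report_summons → not disclose_waiver), we obtain O(not disclose_waiver).
Premise 5 is O(timestamp_shipment → disclose_waiver); contrapositively O(not disclose_waiver → not timestamp_shipment). Since O(not disclose_waiver) holds, K gives O(not timestamp_shipment).
So O(not timestamp_shipment) holds, i.e. timestamp_shipment is forbidden. None of the other listed options is forbidden under the premises.

timestamp_shipment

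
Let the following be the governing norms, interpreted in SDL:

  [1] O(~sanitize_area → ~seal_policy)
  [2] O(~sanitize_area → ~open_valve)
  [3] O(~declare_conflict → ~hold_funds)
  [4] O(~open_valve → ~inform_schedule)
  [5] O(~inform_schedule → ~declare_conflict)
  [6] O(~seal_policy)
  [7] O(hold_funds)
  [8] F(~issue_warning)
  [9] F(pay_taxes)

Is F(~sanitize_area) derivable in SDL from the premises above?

From premise 7 we have O(hold_funds).
Premise 3 is O(~declare_conflict → ~hold_funds); contrapositively O(hold_funds → declare_conflict). Since O(hold_funds) holds, K gives O(declare_conflict).
Premise 5, O(~inform_schedule → ~declare_conflict), contraposes to O(declare_conflict → inform_schedule); with O(declare_conflict) we get O(inform_schedule).
Premise 4 is O(~open_valve → ~inform_schedule); contrapositively O(inform_schedule → open_valve). Since O(inform_schedule) holds, K gives O(open_valve).
The contrapositive of premise 2 (O(~sanitize_area → ~open_valve)) is O(open_valve → sanitize_area), and O(open_valve) is already established, so O(sanitize_area).
Premises 1, 6, 8, 9 do not contribute to this derivation.
So O(sanitize_area) holds, i.e. F(~sanitize_area). The claim follows.

Yes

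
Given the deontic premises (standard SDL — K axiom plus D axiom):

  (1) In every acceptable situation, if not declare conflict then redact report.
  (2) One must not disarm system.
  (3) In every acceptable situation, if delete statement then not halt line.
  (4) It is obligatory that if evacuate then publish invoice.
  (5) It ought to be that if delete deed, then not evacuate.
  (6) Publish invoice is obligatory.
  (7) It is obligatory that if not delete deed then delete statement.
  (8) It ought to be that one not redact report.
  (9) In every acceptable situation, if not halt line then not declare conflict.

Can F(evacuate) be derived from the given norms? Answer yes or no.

Premise 8 states O(¬redact_report) outright.
Premise 1, O(¬declare_conflict → redact_report), contraposes to O(¬redact_report → declare_conflict); with O(¬redact_report) we get O(declare_conflict).
The contrapositive of premise 9 (O(¬halt_line → ¬declare_conflict)) is O(declare_conflict → halt_line), and O(declare_conflict) is already established, so O(halt_line).
Premise 3 is O(delete_statement → ¬halt_line); contrapositively O(halt_line → ¬delete_statement). Since O(halt_line) holds, K gives O(¬delete_statement).
Premise 7, O(¬delete_deed → delete_statement), contraposes to O(¬delete_statement → delete_deed); with O(¬delete_statement) we get O(delete_deed).
Premise 5 is O(delete_deed → ¬evacuate); since O(delete_deed), deontic closure gives O(¬evacuate).
Premises 2, 4, 6 do not contribute to this derivation.
So O(¬evacuate) holds, i.e. F(evacuate). The claim follows.

Yes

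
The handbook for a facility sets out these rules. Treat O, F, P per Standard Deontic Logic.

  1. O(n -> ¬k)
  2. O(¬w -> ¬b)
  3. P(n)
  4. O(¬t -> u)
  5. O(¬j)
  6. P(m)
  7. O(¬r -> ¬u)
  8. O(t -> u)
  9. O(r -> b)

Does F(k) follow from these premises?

No

Premise 1 is O(n -> ¬k), but O(n) is not derivable from the premises (the permission P(n) asserts only ¬O(¬n), not O(n)), so it does not yield O(¬k).
No other premise forces O(¬k). An ideal world satisfying every premise can still have k true, so F(k) is not derivable.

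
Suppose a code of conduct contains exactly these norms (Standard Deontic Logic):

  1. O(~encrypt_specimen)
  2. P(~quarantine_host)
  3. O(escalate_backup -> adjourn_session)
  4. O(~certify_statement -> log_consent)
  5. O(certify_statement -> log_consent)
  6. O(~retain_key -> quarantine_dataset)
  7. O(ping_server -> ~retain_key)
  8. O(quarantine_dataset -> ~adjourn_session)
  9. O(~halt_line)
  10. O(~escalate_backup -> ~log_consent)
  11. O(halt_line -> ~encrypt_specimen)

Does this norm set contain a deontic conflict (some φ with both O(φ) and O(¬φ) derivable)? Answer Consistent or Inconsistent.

Premise 11 is O(halt_line -> ~encrypt_specimen); even if O(~encrypt_specimen) held, inferring O(halt_line) would be affirming the consequent — invalid.
So O(halt_line) is not derivable, and the apparent clash with O(~halt_line) does not arise.
A world satisfying every obligation exists (e.g. adjourn_session=true, certify_statement=false, encrypt_specimen=false, escalate_backup=true, halt_line=false, log_consent=true, ping_server=false, quarantine_dataset=false, quarantine_host=false, retain_key=true); no atom is both obligatory and forbidden, so the set is consistent.

Consistent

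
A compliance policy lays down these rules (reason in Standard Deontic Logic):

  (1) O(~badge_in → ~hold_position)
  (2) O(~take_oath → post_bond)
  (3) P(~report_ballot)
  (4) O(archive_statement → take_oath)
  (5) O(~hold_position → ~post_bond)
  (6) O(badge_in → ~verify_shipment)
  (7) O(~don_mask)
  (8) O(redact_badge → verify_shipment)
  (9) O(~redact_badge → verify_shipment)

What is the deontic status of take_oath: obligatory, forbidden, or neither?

Obligatory

By case analysis on redact_badge: premise 8 gives O(redact_badge → verify_shipment) and premise 9 gives O(~redact_badge → verify_shipment), so O(verify_shipment) either way.
The contrapositive of premise 6 (O(badge_in → ~verify_shipment)) is O(verify_shipment → ~badge_in), and O(verify_shipment) is already established, so O(~badge_in).
Applying K to premise 1 (O(~badge_in → ~hold_position)) and O(~badge_in) yields O(~hold_position).
Premise 5 is O(~hold_position → ~post_bond); since O(~hold_position), deontic closure gives O(~post_bond).
The contrapositive of premise 2 (O(~take_oath → post_bond)) is O(~post_bond → take_oath), and O(~post_bond) is already established, so O(take_oath).
Premises 3, 4, 7 do not contribute to this derivation.
Hence take_oath is obligatory.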